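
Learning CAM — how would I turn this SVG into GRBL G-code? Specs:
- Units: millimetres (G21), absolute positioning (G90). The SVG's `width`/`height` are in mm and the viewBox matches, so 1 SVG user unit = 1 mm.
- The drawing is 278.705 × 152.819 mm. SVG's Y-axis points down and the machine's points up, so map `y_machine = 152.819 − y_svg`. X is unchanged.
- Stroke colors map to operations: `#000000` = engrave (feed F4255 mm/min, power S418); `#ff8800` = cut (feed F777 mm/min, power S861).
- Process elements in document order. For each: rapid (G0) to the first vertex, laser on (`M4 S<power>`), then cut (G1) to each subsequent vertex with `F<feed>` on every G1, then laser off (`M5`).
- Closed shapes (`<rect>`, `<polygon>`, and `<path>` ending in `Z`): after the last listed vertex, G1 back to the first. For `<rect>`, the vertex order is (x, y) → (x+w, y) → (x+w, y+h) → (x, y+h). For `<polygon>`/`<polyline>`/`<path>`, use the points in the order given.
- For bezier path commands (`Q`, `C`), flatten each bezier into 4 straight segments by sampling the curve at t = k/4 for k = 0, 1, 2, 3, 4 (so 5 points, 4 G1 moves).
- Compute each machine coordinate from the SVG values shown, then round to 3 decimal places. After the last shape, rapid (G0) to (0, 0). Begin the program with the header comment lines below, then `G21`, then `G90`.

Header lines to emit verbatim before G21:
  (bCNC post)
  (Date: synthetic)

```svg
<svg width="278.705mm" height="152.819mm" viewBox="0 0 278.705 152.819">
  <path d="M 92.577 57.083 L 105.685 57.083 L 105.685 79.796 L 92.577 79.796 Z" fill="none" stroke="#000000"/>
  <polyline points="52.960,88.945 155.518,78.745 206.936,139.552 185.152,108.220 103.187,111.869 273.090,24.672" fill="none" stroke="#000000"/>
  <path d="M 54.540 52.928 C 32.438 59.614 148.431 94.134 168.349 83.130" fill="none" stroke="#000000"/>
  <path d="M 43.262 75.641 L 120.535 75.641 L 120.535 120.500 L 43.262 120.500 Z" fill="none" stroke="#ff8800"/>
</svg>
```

(bCNC post)
(Date: synthetic)
G21
G90
G0 X92.577 Y95.736
M4 S418
G1 X105.685 Y95.736 F4255
G1 X105.685 Y73.023 F4255
G1 X92.577 Y73.023 F4255
G1 X92.577 Y95.736 F4255
M5
G0 X52.960 Y63.874
M4 S418
G1 X155.518 Y74.074 F4255
G1 X206.936 Y13.267 F4255
G1 X185.152 Y44.599 F4255
G1 X103.187 Y40.950 F4255
G1 X273.090 Y128.147 F4255
M5
G0 X54.540 Y99.891
M4 S418
G1 X60.197 Y90.804 F4255
G1 X95.687 Y78.156 F4255
G1 X139.055 Y68.826 F4255
G1 X168.349 Y69.689 F4255
M5
G0 X43.262 Y77.178
M4 S861
G1 X120.535 Y77.178 F777
G1 X120.535 Y32.319 F777
G1 X43.262 Y32.319 F777
G1 X43.262 Y77.178 F777
M5
G0 X0.000 Y0.000

viewBox `0 0 278.705 152.819` with mm width/height → 1 unit = 1 mm. Flip: y_m = 152.819 − y_svg.

**Shape 1** — `<path>` rectangle, stroke `#000000` → engrave (S418, F4255). Machine vertices: (92.577,95.736) → (105.685,95.736) → (105.685,73.023) → (92.577,73.023) → (92.577,95.736). Closed: final G1 returns to the first vertex.

**Shape 2** — `<polyline>` open polyline, stroke `#000000` → engrave (S418, F4255). Machine vertices: (52.960,63.874) → (155.518,74.074) → (206.936,13.267) → (185.152,44.599) → (103.187,40.950) → (273.090,128.147). Open path.

**Shape 3** — `<path>` cubic bezier, stroke `#000000` → engrave (S418, F4255). Control points (SVG): P0=(54.540,52.928), P1=(32.438,59.614), P2=(148.431,94.134), P3=(168.349,83.130); sampled at t=k/4. Machine vertices: (54.540,99.891) → (60.197,90.804) → (95.687,78.156) → (139.055,68.826) → (168.349,69.689). Open path.

**Shape 4** — `<path>` rectangle, stroke `#ff8800` → cut (S861, F777). Machine vertices: (43.262,77.178) → (120.535,77.178) → (120.535,32.319) → (43.262,32.319) → (43.262,77.178). Closed: final G1 returns to the first vertex.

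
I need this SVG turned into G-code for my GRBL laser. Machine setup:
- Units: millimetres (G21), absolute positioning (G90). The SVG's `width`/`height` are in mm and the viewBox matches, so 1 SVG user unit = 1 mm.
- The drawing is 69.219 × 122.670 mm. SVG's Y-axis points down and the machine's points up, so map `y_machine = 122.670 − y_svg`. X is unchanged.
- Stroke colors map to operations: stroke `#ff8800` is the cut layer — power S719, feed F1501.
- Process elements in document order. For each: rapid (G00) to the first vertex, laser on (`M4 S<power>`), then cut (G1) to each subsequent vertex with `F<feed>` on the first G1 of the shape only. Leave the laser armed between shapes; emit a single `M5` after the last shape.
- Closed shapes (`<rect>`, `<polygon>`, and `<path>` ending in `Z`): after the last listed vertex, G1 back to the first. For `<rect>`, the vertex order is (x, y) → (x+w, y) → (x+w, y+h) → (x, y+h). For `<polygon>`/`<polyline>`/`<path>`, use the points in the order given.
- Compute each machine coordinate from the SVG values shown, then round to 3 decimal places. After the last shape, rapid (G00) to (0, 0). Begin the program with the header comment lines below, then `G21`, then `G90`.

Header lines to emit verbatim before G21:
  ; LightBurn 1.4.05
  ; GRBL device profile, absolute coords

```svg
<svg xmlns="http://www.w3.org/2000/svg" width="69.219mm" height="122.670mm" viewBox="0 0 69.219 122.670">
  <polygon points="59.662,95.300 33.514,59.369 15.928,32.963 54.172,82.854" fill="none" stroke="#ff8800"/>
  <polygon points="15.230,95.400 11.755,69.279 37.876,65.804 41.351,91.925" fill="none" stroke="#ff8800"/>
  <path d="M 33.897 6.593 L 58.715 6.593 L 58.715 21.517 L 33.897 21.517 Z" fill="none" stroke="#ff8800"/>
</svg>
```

1 u = 1 mm; y_m = 122.670 − y.

[1] `<polygon>` closed polygon, #ff8800→cut S719 F1501: (59.662,27.370) → (33.514,63.301) → (15.928,89.707) → (54.172,39.816) → (59.662,27.370) (closed)

[2] `<polygon>` regular polygon, #ff8800→cut S719 F1501: (15.230,27.270) → (11.755,53.391) → (37.876,56.866) → (41.351,30.745) → (15.230,27.270) (closed)

[3] `<path>` rectangle, #ff8800→cut S719 F1501: (33.897,116.077) → (58.715,116.077) → (58.715,101.153) → (33.897,101.153) → (33.897,116.077) (closed)

; LightBurn 1.4.05
; GRBL device profile, absolute coords
G21
G90
G00 X59.662 Y27.370
M4 S719
G1 X33.514 Y63.301 F1501
G1 X15.928 Y89.707
G1 X54.172 Y39.816
G1 X59.662 Y27.370
G00 X15.230 Y27.270
M4 S719
G1 X11.755 Y53.391 F1501
G1 X37.876 Y56.866
G1 X41.351 Y30.745
G1 X15.230 Y27.270
G00 X33.897 Y116.077
M4 S719
G1 X58.715 Y116.077 F1501
G1 X58.715 Y101.153
G1 X33.897 Y101.153
G1 X33.897 Y116.077
M5
G00 X0.000 Y0.000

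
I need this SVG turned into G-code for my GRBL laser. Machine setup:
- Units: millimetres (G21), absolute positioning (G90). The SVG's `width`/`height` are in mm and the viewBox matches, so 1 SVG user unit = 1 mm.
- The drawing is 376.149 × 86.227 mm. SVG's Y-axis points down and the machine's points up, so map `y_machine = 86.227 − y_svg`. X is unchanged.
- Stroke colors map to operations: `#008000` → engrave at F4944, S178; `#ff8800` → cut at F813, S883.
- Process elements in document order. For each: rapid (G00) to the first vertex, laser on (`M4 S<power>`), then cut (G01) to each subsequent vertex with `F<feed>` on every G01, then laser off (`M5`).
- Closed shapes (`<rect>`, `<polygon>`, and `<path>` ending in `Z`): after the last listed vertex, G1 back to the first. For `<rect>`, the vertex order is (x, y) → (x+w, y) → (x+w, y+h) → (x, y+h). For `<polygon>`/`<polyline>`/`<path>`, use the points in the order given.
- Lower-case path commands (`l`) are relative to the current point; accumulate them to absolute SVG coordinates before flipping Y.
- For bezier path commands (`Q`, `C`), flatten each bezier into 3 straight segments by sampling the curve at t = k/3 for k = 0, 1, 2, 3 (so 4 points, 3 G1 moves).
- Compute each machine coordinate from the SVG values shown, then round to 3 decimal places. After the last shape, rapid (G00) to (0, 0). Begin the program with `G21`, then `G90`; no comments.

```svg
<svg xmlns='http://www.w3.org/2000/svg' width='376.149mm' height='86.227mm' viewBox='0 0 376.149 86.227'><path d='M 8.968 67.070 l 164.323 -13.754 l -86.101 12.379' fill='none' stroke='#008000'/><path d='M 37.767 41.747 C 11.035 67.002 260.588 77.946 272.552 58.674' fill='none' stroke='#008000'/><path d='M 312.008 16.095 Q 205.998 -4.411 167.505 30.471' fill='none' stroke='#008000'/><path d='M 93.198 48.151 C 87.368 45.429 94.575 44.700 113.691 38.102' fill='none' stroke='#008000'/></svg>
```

G21
G90
G00 X8.968 Y19.157
M4 S178
G01 X173.291 Y32.911 F4944
G01 X87.190 Y20.532 F4944
M5
G00 X37.767 Y44.480
M4 S178
G01 X84.098 Y24.584 F4944
G01 X200.424 Y17.764 F4944
G01 X272.552 Y27.553 F4944
M5
G00 X312.008 Y70.132
M4 S178
G01 X248.837 Y77.648 F4944
G01 X200.669 Y72.856 F4944
G01 X167.505 Y55.756 F4944
M5
G00 X93.198 Y38.076
M4 S178
G01 X91.672 Y40.425 F4944
G01 X98.586 Y43.192 F4944
G01 X113.691 Y48.125 F4944
M5
G00 X0.000 Y0.000

viewBox `0 0 376.149 86.227` with mm width/height → 1 unit = 1 mm. Flip: y_m = 86.227 − y_svg.

**Shape 1** — `<path>` open polyline, stroke `#008000` → engrave (S178, F4944). Machine vertices: (8.968,19.157) → (173.291,32.911) → (87.190,20.532). Open path.

**Shape 2** — `<path>` cubic bezier, stroke `#008000` → engrave (S178, F4944). Control points (SVG): P0=(37.767,41.747), P1=(11.035,67.002), P2=(260.588,77.946), P3=(272.552,58.674); sampled at t=k/3. Machine vertices: (37.767,44.480) → (84.098,24.584) → (200.424,17.764) → (272.552,27.553). Open path.

**Shape 3** — `<path>` quadratic bezier, stroke `#008000` → engrave (S178, F4944). Control points (SVG): P0=(312.008,16.095), P1=(205.998,-4.411), P2=(167.505,30.471); sampled at t=k/3. Machine vertices: (312.008,70.132) → (248.837,77.648) → (200.669,72.856) → (167.505,55.756). Open path.

**Shape 4** — `<path>` cubic bezier, stroke `#008000` → engrave (S178, F4944). Control points (SVG): P0=(93.198,48.151), P1=(87.368,45.429), P2=(94.575,44.700), P3=(113.691,38.102); sampled at t=k/3. Machine vertices: (93.198,38.076) → (91.672,40.425) → (98.586,43.192) → (113.691,48.125). Open path.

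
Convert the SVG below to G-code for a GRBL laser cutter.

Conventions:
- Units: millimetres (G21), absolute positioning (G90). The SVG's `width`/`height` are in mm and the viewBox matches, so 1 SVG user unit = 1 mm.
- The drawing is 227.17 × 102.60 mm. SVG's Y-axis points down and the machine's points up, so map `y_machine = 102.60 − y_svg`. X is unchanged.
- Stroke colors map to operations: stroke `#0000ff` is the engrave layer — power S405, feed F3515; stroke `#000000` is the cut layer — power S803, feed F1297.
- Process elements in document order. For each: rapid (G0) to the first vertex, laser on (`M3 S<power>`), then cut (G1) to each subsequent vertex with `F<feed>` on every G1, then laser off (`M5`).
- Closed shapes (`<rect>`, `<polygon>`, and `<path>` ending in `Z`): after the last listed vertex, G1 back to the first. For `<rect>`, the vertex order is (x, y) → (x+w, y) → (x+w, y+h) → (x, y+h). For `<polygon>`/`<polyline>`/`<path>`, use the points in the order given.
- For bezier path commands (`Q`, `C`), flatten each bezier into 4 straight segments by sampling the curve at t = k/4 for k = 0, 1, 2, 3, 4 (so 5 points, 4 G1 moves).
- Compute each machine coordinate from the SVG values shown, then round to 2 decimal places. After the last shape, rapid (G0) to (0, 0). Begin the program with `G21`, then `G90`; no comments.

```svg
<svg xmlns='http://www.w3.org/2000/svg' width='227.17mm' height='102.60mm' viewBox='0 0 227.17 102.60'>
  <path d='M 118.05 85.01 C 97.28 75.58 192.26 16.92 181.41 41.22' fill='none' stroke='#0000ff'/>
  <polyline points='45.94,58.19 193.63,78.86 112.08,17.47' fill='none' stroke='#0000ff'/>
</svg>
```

Since the viewBox matches the mm dimensions, user units are millimetres directly. The only transform is the Y-flip y_m = 102.60 − y_svg.

Shape 1 is a cubic bezier drawn with `<path>`. Its stroke #0000ff means engrave at S405, F3515. After flipping Y the toolpath is (118.05,17.59) → (120.71,31.83) → (146.01,52.13) → (173.17,66.12) → (181.41,61.38).

Shape 2 is a open polyline drawn with `<polyline>`. Its stroke #0000ff means engrave at S405, F3515. After flipping Y the toolpath is (45.94,44.41) → (193.63,23.74) → (112.08,85.13).

G21
G90
G0 X118.05 Y17.59
M3 S405
G1 X120.71 Y31.83 F3515
G1 X146.01 Y52.13 F3515
G1 X173.17 Y66.12 F3515
G1 X181.41 Y61.38 F3515
M5
G0 X45.94 Y44.41
M3 S405
G1 X193.63 Y23.74 F3515
G1 X112.08 Y85.13 F3515
M5
G0 X0.00 Y0.00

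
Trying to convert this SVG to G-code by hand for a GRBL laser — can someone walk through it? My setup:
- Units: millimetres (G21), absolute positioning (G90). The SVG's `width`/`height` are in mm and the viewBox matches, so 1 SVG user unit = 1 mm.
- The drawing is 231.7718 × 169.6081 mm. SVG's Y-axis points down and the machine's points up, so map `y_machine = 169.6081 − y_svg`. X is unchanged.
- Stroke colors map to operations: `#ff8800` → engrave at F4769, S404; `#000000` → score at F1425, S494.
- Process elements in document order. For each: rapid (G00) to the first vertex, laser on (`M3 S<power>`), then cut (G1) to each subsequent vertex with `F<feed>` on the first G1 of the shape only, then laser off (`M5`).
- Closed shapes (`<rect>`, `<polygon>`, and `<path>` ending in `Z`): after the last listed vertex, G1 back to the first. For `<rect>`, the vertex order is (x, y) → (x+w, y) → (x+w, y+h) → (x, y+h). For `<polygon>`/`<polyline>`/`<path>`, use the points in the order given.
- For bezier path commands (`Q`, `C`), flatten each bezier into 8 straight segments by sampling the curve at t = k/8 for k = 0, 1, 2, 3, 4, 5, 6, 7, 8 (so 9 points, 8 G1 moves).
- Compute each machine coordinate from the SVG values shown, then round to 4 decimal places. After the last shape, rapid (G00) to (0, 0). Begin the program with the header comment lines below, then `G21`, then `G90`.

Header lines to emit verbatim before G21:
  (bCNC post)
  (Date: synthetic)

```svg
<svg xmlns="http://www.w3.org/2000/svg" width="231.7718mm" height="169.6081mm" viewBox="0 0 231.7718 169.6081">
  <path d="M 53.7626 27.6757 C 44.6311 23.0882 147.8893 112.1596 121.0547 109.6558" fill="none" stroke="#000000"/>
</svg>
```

viewBox `0 0 231.7718 169.6081` with mm width/height → 1 unit = 1 mm. Flip: y_m = 169.6081 − y_svg.

**Shape 1** — `<path>` cubic bezier, stroke `#000000` → score (S494, F1425). Control points (SVG): P0=(53.7626,27.6757), P1=(44.6311,23.0882), P2=(147.8893,112.1596), P3=(121.0547,109.6558); sampled at t=k/8. Machine vertices: (53.7626,141.9324) → (55.1330,139.6242) → (64.1983,130.7063) → (78.1169,117.3492) → (94.0473,101.7237) → (109.1479,86.0006) → (120.5770,72.3505) → (125.4932,62.9442) → (121.0547,59.9523). Open path.

(bCNC post)
(Date: synthetic)
G21
G90
G00 X53.7626 Y141.9324
M3 S494
G1 X55.1330 Y139.6242 F1425
G1 X64.1983 Y130.7063
G1 X78.1169 Y117.3492
G1 X94.0473 Y101.7237
G1 X109.1479 Y86.0006
G1 X120.5770 Y72.3505
G1 X125.4932 Y62.9442
G1 X121.0547 Y59.9523
M5
G00 X0.0000 Y0.0000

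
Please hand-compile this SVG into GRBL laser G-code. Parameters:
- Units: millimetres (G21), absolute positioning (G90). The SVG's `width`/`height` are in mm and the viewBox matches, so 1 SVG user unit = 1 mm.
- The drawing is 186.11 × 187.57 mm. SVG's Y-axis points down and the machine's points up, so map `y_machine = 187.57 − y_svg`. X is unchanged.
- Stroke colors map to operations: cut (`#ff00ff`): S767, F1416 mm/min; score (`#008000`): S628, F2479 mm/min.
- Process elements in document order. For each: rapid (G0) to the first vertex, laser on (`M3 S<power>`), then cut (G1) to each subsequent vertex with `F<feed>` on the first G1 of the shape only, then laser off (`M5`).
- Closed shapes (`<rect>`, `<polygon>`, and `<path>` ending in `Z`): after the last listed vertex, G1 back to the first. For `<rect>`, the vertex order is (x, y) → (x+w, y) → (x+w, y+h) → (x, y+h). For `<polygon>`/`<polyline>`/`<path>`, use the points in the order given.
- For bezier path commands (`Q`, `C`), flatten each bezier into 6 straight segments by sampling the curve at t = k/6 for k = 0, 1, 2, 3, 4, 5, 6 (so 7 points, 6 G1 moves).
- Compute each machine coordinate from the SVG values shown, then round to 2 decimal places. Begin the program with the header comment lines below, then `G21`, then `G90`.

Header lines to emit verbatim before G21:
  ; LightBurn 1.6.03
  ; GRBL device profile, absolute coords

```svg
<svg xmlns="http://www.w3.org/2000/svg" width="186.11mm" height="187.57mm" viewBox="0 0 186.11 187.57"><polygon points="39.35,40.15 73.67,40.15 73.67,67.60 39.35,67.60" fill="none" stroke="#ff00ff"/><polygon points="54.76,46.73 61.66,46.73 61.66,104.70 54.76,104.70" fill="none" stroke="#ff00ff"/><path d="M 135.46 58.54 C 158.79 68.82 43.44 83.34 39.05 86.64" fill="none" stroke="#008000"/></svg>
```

; LightBurn 1.6.03
; GRBL device profile, absolute coords
G21
G90
G0 X39.35 Y147.42
M3 S767
G1 X73.67 Y147.42 F1416
G1 X73.67 Y119.97
G1 X39.35 Y119.97
G1 X39.35 Y147.42
M5
G0 X54.76 Y140.84
M3 S767
G1 X61.66 Y140.84 F1416
G1 X61.66 Y82.87
G1 X54.76 Y82.87
G1 X54.76 Y140.84
M5
G0 X135.46 Y129.03
M3 S628
G1 X136.72 Y123.61 F2479
G1 X121.81 Y117.91
G1 X97.65 Y112.36
G1 X71.18 Y107.40
G1 X49.34 Y103.44
G1 X39.05 Y100.93
M5

1 u = 1 mm; y_m = 187.57 − y.

[1] `<polygon>` rectangle, #ff00ff→cut S767 F1416: (39.35,147.42) → (73.67,147.42) → (73.67,119.97) → (39.35,119.97) → (39.35,147.42) (closed)

[2] `<polygon>` rectangle, #ff00ff→cut S767 F1416: (54.76,140.84) → (61.66,140.84) → (61.66,82.87) → (54.76,82.87) → (54.76,140.84) (closed)

[3] `<path>` cubic bezier, #008000→score S628 F2479: (135.46,129.03) → (136.72,123.61) → (121.81,117.91) → (97.65,112.36) → (71.18,107.40) → (49.34,103.44) → (39.05,100.93)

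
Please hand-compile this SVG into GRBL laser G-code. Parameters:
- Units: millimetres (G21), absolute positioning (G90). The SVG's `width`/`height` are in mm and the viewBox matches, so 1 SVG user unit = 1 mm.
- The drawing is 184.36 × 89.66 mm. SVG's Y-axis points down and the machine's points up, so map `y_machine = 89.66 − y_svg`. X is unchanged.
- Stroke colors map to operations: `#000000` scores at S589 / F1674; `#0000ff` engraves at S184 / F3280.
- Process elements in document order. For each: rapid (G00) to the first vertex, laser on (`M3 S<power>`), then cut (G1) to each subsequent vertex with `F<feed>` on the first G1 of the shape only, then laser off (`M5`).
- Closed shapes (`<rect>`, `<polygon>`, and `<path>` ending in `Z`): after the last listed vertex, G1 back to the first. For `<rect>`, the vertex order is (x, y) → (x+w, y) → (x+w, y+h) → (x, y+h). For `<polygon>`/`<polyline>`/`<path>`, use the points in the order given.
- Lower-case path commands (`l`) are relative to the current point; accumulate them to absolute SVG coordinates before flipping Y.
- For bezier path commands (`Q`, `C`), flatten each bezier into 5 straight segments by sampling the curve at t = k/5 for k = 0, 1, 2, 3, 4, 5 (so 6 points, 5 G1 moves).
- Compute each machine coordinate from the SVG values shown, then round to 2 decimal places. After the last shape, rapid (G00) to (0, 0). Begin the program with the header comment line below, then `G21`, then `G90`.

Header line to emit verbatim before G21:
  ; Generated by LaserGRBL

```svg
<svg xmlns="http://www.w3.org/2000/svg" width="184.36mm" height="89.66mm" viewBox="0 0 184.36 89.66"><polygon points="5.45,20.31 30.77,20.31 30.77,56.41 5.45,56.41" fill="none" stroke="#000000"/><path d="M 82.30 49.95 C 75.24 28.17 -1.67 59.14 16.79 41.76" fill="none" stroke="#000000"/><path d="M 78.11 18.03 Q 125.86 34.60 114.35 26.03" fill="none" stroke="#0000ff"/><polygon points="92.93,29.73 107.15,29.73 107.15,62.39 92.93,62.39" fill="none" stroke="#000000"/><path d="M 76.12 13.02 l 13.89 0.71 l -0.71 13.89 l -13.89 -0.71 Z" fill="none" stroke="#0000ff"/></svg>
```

Since the viewBox matches the mm dimensions, user units are millimetres directly. The only transform is the Y-flip y_m = 89.66 − y_svg.

Shape 1 is a rectangle drawn with `<polygon>`. Its stroke #000000 means score at S589, F1674. After flipping Y the toolpath is (5.45,69.35) → (30.77,69.35) → (30.77,33.25) → (5.45,33.25) → (5.45,69.35), returning to the start.

Shape 2 is a cubic bezier drawn with `<path>`. Its stroke #000000 means score at S589, F1674. After flipping Y the toolpath is (82.30,39.71) → (71.00,47.26) → (50.87,47.00) → (29.84,43.78) → (15.84,42.47) → (16.79,47.90).

Shape 3 is a quadratic bezier drawn with `<path>`. Its stroke #0000ff means engrave at S184, F3280. After flipping Y the toolpath is (78.11,71.63) → (94.84,66.01) → (106.83,62.40) → (114.08,60.80) → (116.58,61.21) → (114.35,63.63).

Shape 4 is a rectangle drawn with `<polygon>`. Its stroke #000000 means score at S589, F1674. After flipping Y the toolpath is (92.93,59.93) → (107.15,59.93) → (107.15,27.27) → (92.93,27.27) → (92.93,59.93), returning to the start.

Shape 5 is a regular polygon drawn with `<path>`. Its stroke #0000ff means engrave at S184, F3280. After flipping Y the toolpath is (76.12,76.64) → (90.01,75.93) → (89.30,62.04) → (75.41,62.75) → (76.12,76.64), returning to the start.

; Generated by LaserGRBL
G21
G90
G00 X5.45 Y69.35
M3 S589
G1 X30.77 Y69.35 F1674
G1 X30.77 Y33.25
G1 X5.45 Y33.25
G1 X5.45 Y69.35
M5
G00 X82.30 Y39.71
M3 S589
G1 X71.00 Y47.26 F1674
G1 X50.87 Y47.00
G1 X29.84 Y43.78
G1 X15.84 Y42.47
G1 X16.79 Y47.90
M5
G00 X78.11 Y71.63
M3 S184
G1 X94.84 Y66.01 F3280
G1 X106.83 Y62.40
G1 X114.08 Y60.80
G1 X116.58 Y61.21
G1 X114.35 Y63.63
M5
G00 X92.93 Y59.93
M3 S589
G1 X107.15 Y59.93 F1674
G1 X107.15 Y27.27
G1 X92.93 Y27.27
G1 X92.93 Y59.93
M5
G00 X76.12 Y76.64
M3 S184
G1 X90.01 Y75.93 F3280
G1 X89.30 Y62.04
G1 X75.41 Y62.75
G1 X76.12 Y76.64
M5
G00 X0.00 Y0.00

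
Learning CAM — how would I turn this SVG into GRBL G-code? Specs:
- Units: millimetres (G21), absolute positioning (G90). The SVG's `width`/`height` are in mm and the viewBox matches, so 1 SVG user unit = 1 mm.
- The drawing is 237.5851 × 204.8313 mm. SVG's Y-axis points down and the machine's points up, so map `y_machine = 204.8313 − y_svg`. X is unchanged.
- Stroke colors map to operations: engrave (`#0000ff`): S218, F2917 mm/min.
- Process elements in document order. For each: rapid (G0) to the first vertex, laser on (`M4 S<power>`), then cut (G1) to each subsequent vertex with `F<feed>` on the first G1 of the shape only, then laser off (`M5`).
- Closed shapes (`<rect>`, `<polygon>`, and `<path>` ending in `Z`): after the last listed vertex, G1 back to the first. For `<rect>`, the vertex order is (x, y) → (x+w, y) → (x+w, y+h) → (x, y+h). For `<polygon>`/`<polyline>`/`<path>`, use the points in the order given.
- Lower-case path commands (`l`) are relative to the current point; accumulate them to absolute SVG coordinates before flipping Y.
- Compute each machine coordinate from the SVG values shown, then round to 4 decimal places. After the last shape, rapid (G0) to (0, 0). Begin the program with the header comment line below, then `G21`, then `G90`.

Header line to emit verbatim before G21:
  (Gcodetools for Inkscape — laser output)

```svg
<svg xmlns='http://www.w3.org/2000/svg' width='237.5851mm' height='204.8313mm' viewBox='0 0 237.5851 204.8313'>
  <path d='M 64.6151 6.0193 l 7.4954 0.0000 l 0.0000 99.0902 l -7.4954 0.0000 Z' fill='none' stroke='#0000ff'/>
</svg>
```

viewBox `0 0 237.5851 204.8313` with mm width/height → 1 unit = 1 mm. Flip: y_m = 204.8313 − y_svg.

**Shape 1** — `<path>` rectangle, stroke `#0000ff` → engrave (S218, F2917). Machine vertices: (64.6151,198.8120) → (72.1105,198.8120) → (72.1105,99.7218) → (64.6151,99.7218) → (64.6151,198.8120). Closed: final G1 returns to the first vertex.

(Gcodetools for Inkscape — laser output)
G21
G90
G0 X64.6151 Y198.8120
M4 S218
G1 X72.1105 Y198.8120 F2917
G1 X72.1105 Y99.7218
G1 X64.6151 Y99.7218
G1 X64.6151 Y198.8120
M5
G0 X0.0000 Y0.0000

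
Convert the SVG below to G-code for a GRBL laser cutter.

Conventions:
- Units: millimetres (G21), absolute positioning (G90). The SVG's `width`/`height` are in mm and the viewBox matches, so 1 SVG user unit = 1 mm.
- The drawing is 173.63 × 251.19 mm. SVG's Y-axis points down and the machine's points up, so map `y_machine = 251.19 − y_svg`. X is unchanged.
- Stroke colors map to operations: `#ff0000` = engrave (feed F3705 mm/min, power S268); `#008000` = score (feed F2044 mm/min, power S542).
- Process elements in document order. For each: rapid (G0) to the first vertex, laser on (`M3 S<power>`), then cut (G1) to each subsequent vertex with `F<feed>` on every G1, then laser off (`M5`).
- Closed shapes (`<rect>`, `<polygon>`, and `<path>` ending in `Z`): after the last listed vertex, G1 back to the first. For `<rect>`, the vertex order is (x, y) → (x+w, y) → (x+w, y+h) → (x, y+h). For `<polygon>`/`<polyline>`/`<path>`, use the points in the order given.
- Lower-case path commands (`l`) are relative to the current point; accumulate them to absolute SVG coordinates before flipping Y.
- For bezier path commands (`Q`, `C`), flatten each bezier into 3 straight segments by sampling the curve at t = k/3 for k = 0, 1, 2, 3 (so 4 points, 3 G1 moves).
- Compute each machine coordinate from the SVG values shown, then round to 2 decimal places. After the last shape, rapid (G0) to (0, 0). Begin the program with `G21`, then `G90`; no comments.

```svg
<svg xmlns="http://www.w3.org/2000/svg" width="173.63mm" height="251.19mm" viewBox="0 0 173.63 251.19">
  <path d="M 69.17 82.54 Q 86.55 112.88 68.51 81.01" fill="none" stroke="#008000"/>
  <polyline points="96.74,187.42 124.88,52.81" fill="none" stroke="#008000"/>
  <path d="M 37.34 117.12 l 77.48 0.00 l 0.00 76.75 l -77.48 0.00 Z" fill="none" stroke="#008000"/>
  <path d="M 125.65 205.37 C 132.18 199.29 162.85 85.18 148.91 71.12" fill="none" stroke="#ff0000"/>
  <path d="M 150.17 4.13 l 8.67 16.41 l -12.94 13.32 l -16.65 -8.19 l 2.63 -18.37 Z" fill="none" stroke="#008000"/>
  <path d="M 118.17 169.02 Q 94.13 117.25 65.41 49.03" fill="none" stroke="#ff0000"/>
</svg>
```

G21
G90
G0 X69.17 Y168.65
M3 S542
G1 X76.82 Y155.34 F2044
G1 X76.60 Y155.85 F2044
G1 X68.51 Y170.18 F2044
M5
G0 X96.74 Y63.77
M3 S542
G1 X124.88 Y198.38 F2044
M5
G0 X37.34 Y134.07
M3 S542
G1 X114.82 Y134.07 F2044
G1 X114.82 Y57.32 F2044
G1 X37.34 Y57.32 F2044
G1 X37.34 Y134.07 F2044
M5
G0 X125.65 Y45.82
M3 S268
G1 X137.68 Y80.20 F3705
G1 X150.53 Y140.37 F3705
G1 X148.91 Y180.07 F3705
M5
G0 X150.17 Y247.06
M3 S542
G1 X158.84 Y230.65 F2044
G1 X145.90 Y217.33 F2044
G1 X129.25 Y225.52 F2044
G1 X131.88 Y243.89 F2044
G1 X150.17 Y247.06 F2044
M5
G0 X118.17 Y82.17
M3 S268
G1 X101.62 Y118.51 F3705
G1 X84.04 Y158.51 F3705
G1 X65.41 Y202.16 F3705
M5
G0 X0.00 Y0.00

Since the viewBox matches the mm dimensions, user units are millimetres directly. The only transform is the Y-flip y_m = 251.19 − y_svg.

Shape 1 is a quadratic bezier drawn with `<path>`. Its stroke #008000 means score at S542, F2044. After flipping Y the toolpath is (69.17,168.65) → (76.82,155.34) → (76.60,155.85) → (68.51,170.18).

Shape 2 is a line segment drawn with `<polyline>`. Its stroke #008000 means score at S542, F2044. After flipping Y the toolpath is (96.74,63.77) → (124.88,198.38).

Shape 3 is a rectangle drawn with `<path>`. Its stroke #008000 means score at S542, F2044. After flipping Y the toolpath is (37.34,134.07) → (114.82,134.07) → (114.82,57.32) → (37.34,57.32) → (37.34,134.07), returning to the start.

Shape 4 is a cubic bezier drawn with `<path>`. Its stroke #ff0000 means engrave at S268, F3705. After flipping Y the toolpath is (125.65,45.82) → (137.68,80.20) → (150.53,140.37) → (148.91,180.07).

Shape 5 is a regular polygon drawn with `<path>`. Its stroke #008000 means score at S542, F2044. After flipping Y the toolpath is (150.17,247.06) → (158.84,230.65) → (145.90,217.33) → (129.25,225.52) → (131.88,243.89) → (150.17,247.06), returning to the start.

Shape 6 is a quadratic bezier drawn with `<path>`. Its stroke #ff0000 means engrave at S268, F3705. After flipping Y the toolpath is (118.17,82.17) → (101.62,118.51) → (84.04,158.51) → (65.41,202.16).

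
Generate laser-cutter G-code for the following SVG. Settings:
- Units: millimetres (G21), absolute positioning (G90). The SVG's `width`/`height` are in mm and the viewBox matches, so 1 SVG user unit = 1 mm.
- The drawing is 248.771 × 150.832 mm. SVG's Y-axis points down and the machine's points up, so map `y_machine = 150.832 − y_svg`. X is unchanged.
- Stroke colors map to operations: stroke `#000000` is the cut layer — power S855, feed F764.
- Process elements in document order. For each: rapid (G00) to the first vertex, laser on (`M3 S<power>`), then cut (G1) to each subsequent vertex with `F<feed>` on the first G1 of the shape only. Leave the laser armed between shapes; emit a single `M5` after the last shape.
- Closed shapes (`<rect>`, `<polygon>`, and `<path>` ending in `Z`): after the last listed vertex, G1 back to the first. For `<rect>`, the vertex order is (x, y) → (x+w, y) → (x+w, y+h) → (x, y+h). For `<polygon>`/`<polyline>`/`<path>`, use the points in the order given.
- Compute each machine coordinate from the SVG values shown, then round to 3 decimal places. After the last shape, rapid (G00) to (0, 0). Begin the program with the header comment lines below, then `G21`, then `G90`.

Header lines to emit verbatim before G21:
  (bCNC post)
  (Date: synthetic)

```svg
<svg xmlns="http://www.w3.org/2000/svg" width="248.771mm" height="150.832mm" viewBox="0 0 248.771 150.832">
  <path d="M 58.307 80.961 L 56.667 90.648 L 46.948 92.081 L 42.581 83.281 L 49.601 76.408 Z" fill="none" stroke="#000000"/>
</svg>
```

1 u = 1 mm; y_m = 150.832 − y.

[1] `<path>` regular polygon, #000000→cut S855 F764: (58.307,69.871) → (56.667,60.184) → (46.948,58.751) → (42.581,67.551) → (49.601,74.424) → (58.307,69.871) (closed)

(bCNC post)
(Date: synthetic)
G21
G90
G00 X58.307 Y69.871
M3 S855
G1 X56.667 Y60.184 F764
G1 X46.948 Y58.751
G1 X42.581 Y67.551
G1 X49.601 Y74.424
G1 X58.307 Y69.871
M5
G00 X0.000 Y0.000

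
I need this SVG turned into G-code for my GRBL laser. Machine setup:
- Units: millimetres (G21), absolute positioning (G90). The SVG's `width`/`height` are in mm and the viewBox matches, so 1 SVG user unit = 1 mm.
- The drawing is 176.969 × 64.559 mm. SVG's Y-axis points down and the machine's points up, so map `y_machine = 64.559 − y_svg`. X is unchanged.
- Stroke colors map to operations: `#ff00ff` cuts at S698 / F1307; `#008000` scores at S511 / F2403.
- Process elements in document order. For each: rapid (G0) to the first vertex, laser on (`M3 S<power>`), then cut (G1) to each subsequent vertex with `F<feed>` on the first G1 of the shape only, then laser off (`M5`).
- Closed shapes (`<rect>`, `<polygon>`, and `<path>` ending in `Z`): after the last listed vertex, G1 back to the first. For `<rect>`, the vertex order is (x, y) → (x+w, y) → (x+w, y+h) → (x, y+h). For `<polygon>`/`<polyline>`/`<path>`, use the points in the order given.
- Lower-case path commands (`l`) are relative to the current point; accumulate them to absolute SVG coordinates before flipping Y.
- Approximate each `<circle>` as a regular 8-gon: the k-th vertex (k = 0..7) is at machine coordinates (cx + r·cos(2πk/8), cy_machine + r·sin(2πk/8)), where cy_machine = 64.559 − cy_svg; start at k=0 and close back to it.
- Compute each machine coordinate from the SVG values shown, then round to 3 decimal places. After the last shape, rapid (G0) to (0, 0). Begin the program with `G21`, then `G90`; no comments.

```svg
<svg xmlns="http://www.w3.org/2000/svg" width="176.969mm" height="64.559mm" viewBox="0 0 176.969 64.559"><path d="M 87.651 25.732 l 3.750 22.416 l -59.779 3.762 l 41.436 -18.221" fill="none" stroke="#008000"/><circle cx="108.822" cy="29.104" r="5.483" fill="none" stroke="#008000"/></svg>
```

G21
G90
G0 X87.651 Y38.827
M3 S511
G1 X91.401 Y16.411 F2403
G1 X31.622 Y12.649
G1 X73.058 Y30.870
M5
G0 X114.305 Y35.455
M3 S511
G1 X112.699 Y39.332 F2403
G1 X108.822 Y40.938
G1 X104.945 Y39.332
G1 X103.339 Y35.455
G1 X104.945 Y31.578
G1 X108.822 Y29.972
G1 X112.699 Y31.578
G1 X114.305 Y35.455
M5
G0 X0.000 Y0.000

1 u = 1 mm; y_m = 64.559 − y.

[1] `<path>` open polyline, #008000→score S511 F2403: (87.651,38.827) → (91.401,16.411) → (31.622,12.649) → (73.058,30.870)

[2] `<circle>` circle, #008000→score S511 F2403: (114.305,35.455) → (112.699,39.332) → (108.822,40.938) → (104.945,39.332) → (103.339,35.455) → (104.945,31.578) → (108.822,29.972) → (112.699,31.578) → (114.305,35.455) (closed)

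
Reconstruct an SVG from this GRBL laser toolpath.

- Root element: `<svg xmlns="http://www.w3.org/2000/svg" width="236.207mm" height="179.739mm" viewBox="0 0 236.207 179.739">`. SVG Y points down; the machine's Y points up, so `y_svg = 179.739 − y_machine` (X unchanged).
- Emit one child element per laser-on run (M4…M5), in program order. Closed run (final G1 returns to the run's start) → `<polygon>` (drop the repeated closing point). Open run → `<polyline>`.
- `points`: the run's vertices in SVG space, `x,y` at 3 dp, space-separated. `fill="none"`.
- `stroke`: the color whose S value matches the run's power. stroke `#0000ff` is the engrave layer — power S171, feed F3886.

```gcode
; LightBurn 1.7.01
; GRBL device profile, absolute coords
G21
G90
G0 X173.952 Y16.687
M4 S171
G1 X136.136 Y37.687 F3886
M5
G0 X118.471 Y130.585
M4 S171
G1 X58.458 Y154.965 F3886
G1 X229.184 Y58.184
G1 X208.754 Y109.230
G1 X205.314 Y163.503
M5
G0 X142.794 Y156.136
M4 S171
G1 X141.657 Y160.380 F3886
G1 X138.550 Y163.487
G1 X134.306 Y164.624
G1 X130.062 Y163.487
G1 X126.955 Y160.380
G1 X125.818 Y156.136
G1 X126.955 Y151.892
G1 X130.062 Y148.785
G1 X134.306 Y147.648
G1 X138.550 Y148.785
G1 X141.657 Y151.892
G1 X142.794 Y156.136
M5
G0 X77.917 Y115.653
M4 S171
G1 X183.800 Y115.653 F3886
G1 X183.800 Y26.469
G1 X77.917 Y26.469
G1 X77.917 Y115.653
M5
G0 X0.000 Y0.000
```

<svg xmlns="http://www.w3.org/2000/svg" width="236.207mm" height="179.739mm" viewBox="0 0 236.207 179.739">
  <polyline points="173.952,163.052 136.136,142.052" fill="none" stroke="#0000ff"/>
  <polyline points="118.471,49.154 58.458,24.774 229.184,121.555 208.754,70.509 205.314,16.236" fill="none" stroke="#0000ff"/>
  <polygon points="142.794,23.603 141.657,19.359 138.550,16.252 134.306,15.115 130.062,16.252 126.955,19.359 125.818,23.603 126.955,27.847 130.062,30.954 134.306,32.091 138.550,30.954 141.657,27.847" fill="none" stroke="#0000ff"/>
  <polygon points="77.917,64.086 183.800,64.086 183.800,153.270 77.917,153.270" fill="none" stroke="#0000ff"/>
</svg>

Each laser-on run becomes one SVG element. Flip Y back into SVG space with y_svg = 179.739 − y_machine. Every run uses S171, so all elements get stroke `#0000ff` (engrave).

Run 1: The run is open, so emit a `<polyline>` with points (Y-flipped): 173.952,163.052 136.136,142.052.

Run 2: The run is open, so emit a `<polyline>` with points (Y-flipped): 118.471,49.154 58.458,24.774 229.184,121.555 208.754,70.509 205.314,16.236.

Run 3: The run returns to its start, so emit a `<polygon>` with points (Y-flipped): 142.794,23.603 141.657,19.359 138.550,16.252 134.306,15.115 130.062,16.252 126.955,19.359 125.818,23.603 126.955,27.847 130.062,30.954 134.306,32.091 138.550,30.954 141.657,27.847.

Run 4: The run returns to its start, so emit a `<polygon>` with points (Y-flipped): 77.917,64.086 183.800,64.086 183.800,153.270 77.917,153.270.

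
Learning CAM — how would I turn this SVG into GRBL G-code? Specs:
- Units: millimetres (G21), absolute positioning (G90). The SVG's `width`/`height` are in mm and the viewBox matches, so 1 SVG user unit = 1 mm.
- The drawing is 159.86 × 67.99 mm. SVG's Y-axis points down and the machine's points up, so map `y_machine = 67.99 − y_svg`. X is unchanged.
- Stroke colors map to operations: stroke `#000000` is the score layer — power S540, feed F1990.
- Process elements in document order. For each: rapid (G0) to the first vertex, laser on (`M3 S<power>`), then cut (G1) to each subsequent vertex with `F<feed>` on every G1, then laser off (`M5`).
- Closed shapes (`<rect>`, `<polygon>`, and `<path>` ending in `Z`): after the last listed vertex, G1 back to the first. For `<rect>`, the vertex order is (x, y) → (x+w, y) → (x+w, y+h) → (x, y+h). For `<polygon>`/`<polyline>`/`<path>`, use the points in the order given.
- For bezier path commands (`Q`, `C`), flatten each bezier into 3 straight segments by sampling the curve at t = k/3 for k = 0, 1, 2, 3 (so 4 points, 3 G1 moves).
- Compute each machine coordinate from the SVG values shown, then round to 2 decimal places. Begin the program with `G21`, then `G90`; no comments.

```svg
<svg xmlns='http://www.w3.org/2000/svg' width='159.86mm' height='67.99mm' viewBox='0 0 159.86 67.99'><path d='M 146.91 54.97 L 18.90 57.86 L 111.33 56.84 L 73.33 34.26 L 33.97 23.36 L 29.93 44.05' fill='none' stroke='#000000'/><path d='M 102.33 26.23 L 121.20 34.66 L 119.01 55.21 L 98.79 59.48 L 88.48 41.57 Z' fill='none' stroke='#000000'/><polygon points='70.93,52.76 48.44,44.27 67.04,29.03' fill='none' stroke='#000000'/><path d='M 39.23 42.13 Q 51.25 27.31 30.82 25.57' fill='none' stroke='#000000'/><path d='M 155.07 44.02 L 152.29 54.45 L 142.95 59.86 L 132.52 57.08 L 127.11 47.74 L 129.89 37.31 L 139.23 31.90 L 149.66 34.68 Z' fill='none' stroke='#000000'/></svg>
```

viewBox `0 0 159.86 67.99` with mm width/height → 1 unit = 1 mm. Flip: y_m = 67.99 − y_svg.

**Shape 1** — `<path>` open polyline, stroke `#000000` → score (S540, F1990). Machine vertices: (146.91,13.02) → (18.90,10.13) → (111.33,11.15) → (73.33,33.73) → (33.97,44.63) → (29.93,23.94). Open path.

**Shape 2** — `<path>` regular polygon, stroke `#000000` → score (S540, F1990). Machine vertices: (102.33,41.76) → (121.20,33.33) → (119.01,12.78) → (98.79,8.51) → (88.48,26.42) → (102.33,41.76). Closed: final G1 returns to the first vertex.

**Shape 3** — `<polygon>` regular polygon, stroke `#000000` → score (S540, F1990). Machine vertices: (70.93,15.23) → (48.44,23.72) → (67.04,38.96) → (70.93,15.23). Closed: final G1 returns to the first vertex.

**Shape 4** — `<path>` quadratic bezier, stroke `#000000` → score (S540, F1990). Control points (SVG): P0=(39.23,42.13), P1=(51.25,27.31), P2=(30.82,25.57); sampled at t=k/3. Machine vertices: (39.23,25.86) → (43.64,34.29) → (40.83,39.81) → (30.82,42.42). Open path.

**Shape 5** — `<path>` regular polygon, stroke `#000000` → score (S540, F1990). Machine vertices: (155.07,23.97) → (152.29,13.54) → (142.95,8.13) → (132.52,10.91) → (127.11,20.25) → (129.89,30.68) → (139.23,36.09) → (149.66,33.31) → (155.07,23.97). Closed: final G1 returns to the first vertex.

G21
G90
G0 X146.91 Y13.02
M3 S540
G1 X18.90 Y10.13 F1990
G1 X111.33 Y11.15 F1990
G1 X73.33 Y33.73 F1990
G1 X33.97 Y44.63 F1990
G1 X29.93 Y23.94 F1990
M5
G0 X102.33 Y41.76
M3 S540
G1 X121.20 Y33.33 F1990
G1 X119.01 Y12.78 F1990
G1 X98.79 Y8.51 F1990
G1 X88.48 Y26.42 F1990
G1 X102.33 Y41.76 F1990
M5
G0 X70.93 Y15.23
M3 S540
G1 X48.44 Y23.72 F1990
G1 X67.04 Y38.96 F1990
G1 X70.93 Y15.23 F1990
M5
G0 X39.23 Y25.86
M3 S540
G1 X43.64 Y34.29 F1990
G1 X40.83 Y39.81 F1990
G1 X30.82 Y42.42 F1990
M5
G0 X155.07 Y23.97
M3 S540
G1 X152.29 Y13.54 F1990
G1 X142.95 Y8.13 F1990
G1 X132.52 Y10.91 F1990
G1 X127.11 Y20.25 F1990
G1 X129.89 Y30.68 F1990
G1 X139.23 Y36.09 F1990
G1 X149.66 Y33.31 F1990
G1 X155.07 Y23.97 F1990
M5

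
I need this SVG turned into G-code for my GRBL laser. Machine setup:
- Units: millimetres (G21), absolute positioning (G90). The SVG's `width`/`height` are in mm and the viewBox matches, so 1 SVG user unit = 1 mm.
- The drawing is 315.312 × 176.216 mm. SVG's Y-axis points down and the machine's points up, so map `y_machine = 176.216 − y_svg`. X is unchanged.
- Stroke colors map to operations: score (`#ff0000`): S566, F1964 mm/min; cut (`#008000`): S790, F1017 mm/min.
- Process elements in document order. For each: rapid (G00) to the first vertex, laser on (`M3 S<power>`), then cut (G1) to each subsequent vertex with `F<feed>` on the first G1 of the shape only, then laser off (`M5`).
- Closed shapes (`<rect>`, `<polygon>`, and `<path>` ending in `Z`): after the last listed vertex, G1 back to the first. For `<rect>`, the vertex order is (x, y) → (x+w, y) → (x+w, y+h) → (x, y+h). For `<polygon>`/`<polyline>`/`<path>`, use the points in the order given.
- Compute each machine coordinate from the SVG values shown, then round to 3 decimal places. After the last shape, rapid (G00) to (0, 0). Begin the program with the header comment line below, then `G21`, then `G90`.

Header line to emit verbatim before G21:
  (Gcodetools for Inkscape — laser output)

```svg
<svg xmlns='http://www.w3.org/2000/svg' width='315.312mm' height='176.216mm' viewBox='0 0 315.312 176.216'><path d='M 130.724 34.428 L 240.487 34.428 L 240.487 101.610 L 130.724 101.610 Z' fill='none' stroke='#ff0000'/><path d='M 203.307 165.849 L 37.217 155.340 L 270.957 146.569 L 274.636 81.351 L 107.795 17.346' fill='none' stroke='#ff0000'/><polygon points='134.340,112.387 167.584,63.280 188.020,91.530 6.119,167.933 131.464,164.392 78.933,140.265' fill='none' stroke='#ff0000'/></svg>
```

1 u = 1 mm; y_m = 176.216 − y.

[1] `<path>` rectangle, #ff0000→score S566 F1964: (130.724,141.788) → (240.487,141.788) → (240.487,74.606) → (130.724,74.606) → (130.724,141.788) (closed)

[2] `<path>` open polyline, #ff0000→score S566 F1964: (203.307,10.367) → (37.217,20.876) → (270.957,29.647) → (274.636,94.865) → (107.795,158.870)

[3] `<polygon>` closed polygon, #ff0000→score S566 F1964: (134.340,63.829) → (167.584,112.936) → (188.020,84.686) → (6.119,8.283) → (131.464,11.824) → (78.933,35.951) → (134.340,63.829) (closed)

(Gcodetools for Inkscape — laser output)
G21
G90
G00 X130.724 Y141.788
M3 S566
G1 X240.487 Y141.788 F1964
G1 X240.487 Y74.606
G1 X130.724 Y74.606
G1 X130.724 Y141.788
M5
G00 X203.307 Y10.367
M3 S566
G1 X37.217 Y20.876 F1964
G1 X270.957 Y29.647
G1 X274.636 Y94.865
G1 X107.795 Y158.870
M5
G00 X134.340 Y63.829
M3 S566
G1 X167.584 Y112.936 F1964
G1 X188.020 Y84.686
G1 X6.119 Y8.283
G1 X131.464 Y11.824
G1 X78.933 Y35.951
G1 X134.340 Y63.829
M5
G00 X0.000 Y0.000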